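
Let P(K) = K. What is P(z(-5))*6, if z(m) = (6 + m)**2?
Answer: 6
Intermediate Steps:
P(z(-5))*6 = (6 - 5)**2*6 = 1**2*6 = 1*6 = 6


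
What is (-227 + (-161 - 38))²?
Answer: 181476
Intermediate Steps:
(-227 + (-161 - 38))² = (-227 - 199)² = (-426)² = 181476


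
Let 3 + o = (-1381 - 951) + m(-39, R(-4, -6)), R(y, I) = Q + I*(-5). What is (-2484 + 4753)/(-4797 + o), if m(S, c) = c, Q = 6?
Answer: -2269/7096 ≈ -0.31976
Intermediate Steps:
R(y, I) = 6 - 5*I (R(y, I) = 6 + I*(-5) = 6 - 5*I)
o = -2299 (o = -3 + ((-1381 - 951) + (6 - 5*(-6))) = -3 + (-2332 + (6 + 30)) = -3 + (-2332 + 36) = -3 - 2296 = -2299)
(-2484 + 4753)/(-4797 + o) = (-2484 + 4753)/(-4797 - 2299) = 2269/(-7096) = 2269*(-1/7096) = -2269/7096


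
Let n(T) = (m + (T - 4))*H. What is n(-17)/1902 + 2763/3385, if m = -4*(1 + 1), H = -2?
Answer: 2725778/3219135 ≈ 0.84674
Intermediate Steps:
m = -8 (m = -4*2 = -8)
n(T) = 24 - 2*T (n(T) = (-8 + (T - 4))*(-2) = (-8 + (-4 + T))*(-2) = (-12 + T)*(-2) = 24 - 2*T)
n(-17)/1902 + 2763/3385 = (24 - 2*(-17))/1902 + 2763/3385 = (24 + 34)*(1/1902) + 2763*(1/3385) = 58*(1/1902) + 2763/3385 = 29/951 + 2763/3385 = 2725778/3219135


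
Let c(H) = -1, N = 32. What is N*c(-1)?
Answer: -32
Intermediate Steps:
N*c(-1) = 32*(-1) = -32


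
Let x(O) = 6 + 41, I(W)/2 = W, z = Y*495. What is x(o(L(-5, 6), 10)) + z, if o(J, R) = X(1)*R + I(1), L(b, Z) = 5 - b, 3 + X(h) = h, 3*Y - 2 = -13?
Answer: -1768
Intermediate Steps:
Y = -11/3 (Y = 2/3 + (1/3)*(-13) = 2/3 - 13/3 = -11/3 ≈ -3.6667)
X(h) = -3 + h
z = -1815 (z = -11/3*495 = -1815)
I(W) = 2*W
o(J, R) = 2 - 2*R (o(J, R) = (-3 + 1)*R + 2*1 = -2*R + 2 = 2 - 2*R)
x(O) = 47
x(o(L(-5, 6), 10)) + z = 47 - 1815 = -1768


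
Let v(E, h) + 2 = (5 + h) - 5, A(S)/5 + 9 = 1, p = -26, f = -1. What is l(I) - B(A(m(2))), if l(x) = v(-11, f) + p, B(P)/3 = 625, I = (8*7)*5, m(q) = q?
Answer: -1904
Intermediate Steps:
A(S) = -40 (A(S) = -45 + 5*1 = -45 + 5 = -40)
v(E, h) = -2 + h (v(E, h) = -2 + ((5 + h) - 5) = -2 + h)
I = 280 (I = 56*5 = 280)
B(P) = 1875 (B(P) = 3*625 = 1875)
l(x) = -29 (l(x) = (-2 - 1) - 26 = -3 - 26 = -29)
l(I) - B(A(m(2))) = -29 - 1*1875 = -29 - 1875 = -1904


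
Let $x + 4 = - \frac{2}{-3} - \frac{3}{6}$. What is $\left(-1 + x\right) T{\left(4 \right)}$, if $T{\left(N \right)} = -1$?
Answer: $\frac{29}{6} \approx 4.8333$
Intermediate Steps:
$x = - \frac{23}{6}$ ($x = -4 - \left(\frac{1}{2} - \frac{2}{3}\right) = -4 - - \frac{1}{6} = -4 + \left(\frac{2}{3} - \frac{1}{2}\right) = -4 + \frac{1}{6} = - \frac{23}{6} \approx -3.8333$)
$\left(-1 + x\right) T{\left(4 \right)} = \left(-1 - \frac{23}{6}\right) \left(-1\right) = \left(- \frac{29}{6}\right) \left(-1\right) = \frac{29}{6}$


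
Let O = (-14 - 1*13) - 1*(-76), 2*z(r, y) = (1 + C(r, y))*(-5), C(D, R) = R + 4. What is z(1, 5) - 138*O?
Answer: -6787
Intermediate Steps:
C(D, R) = 4 + R
z(r, y) = -25/2 - 5*y/2 (z(r, y) = ((1 + (4 + y))*(-5))/2 = ((5 + y)*(-5))/2 = (-25 - 5*y)/2 = -25/2 - 5*y/2)
O = 49 (O = (-14 - 13) + 76 = -27 + 76 = 49)
z(1, 5) - 138*O = (-25/2 - 5/2*5) - 138*49 = (-25/2 - 25/2) - 6762 = -25 - 6762 = -6787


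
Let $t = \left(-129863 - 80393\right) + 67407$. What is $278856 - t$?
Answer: $421705$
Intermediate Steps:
$t = -142849$ ($t = -210256 + 67407 = -142849$)
$278856 - t = 278856 - -142849 = 278856 + 142849 = 421705$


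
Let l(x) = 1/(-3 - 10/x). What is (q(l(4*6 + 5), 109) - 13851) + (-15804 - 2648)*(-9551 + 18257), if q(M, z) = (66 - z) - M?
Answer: -15583729553/97 ≈ -1.6066e+8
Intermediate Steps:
q(M, z) = 66 - M - z
(q(l(4*6 + 5), 109) - 13851) + (-15804 - 2648)*(-9551 + 18257) = ((66 - (-1)*(4*6 + 5)/(10 + 3*(4*6 + 5)) - 1*109) - 13851) + (-15804 - 2648)*(-9551 + 18257) = ((66 - (-1)*(24 + 5)/(10 + 3*(24 + 5)) - 109) - 13851) - 18452*8706 = ((66 - (-1)*29/(10 + 3*29) - 109) - 13851) - 160643112 = ((66 - (-1)*29/(10 + 87) - 109) - 13851) - 160643112 = ((66 - (-1)*29/97 - 109) - 13851) - 160643112 = ((66 - 1*(-29/97) - 109) - 13851) - 160643112 = ((66 + 29/97 - 109) - 13851) - 160643112 = (-4142/97 - 13851) - 160643112 = -1347689/97 - 160643112 = -15583729553/97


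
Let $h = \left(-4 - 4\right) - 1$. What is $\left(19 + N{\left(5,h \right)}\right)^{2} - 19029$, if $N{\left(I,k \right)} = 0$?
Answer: $-18668$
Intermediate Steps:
$h = -9$ ($h = \left(-4 - 4\right) - 1 = -8 - 1 = -9$)
$\left(19 + N{\left(5,h \right)}\right)^{2} - 19029 = \left(19 + 0\right)^{2} - 19029 = 19^{2} - 19029 = 361 - 19029 = -18668$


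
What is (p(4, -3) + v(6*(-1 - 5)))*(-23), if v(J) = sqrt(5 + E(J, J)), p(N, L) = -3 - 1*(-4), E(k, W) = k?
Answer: -23 - 23*I*sqrt(31) ≈ -23.0 - 128.06*I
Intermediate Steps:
p(N, L) = 1 (p(N, L) = -3 + 4 = 1)
v(J) = sqrt(5 + J)
(p(4, -3) + v(6*(-1 - 5)))*(-23) = (1 + sqrt(5 + 6*(-1 - 5)))*(-23) = (1 + sqrt(5 + 6*(-6)))*(-23) = (1 + sqrt(5 - 36))*(-23) = (1 + sqrt(-31))*(-23) = (1 + I*sqrt(31))*(-23) = -23 - 23*I*sqrt(31)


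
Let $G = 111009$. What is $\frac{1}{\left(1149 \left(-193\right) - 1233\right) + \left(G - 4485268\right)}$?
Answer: $- \frac{1}{4597249} \approx -2.1752 \cdot 10^{-7}$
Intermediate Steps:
$\frac{1}{\left(1149 \left(-193\right) - 1233\right) + \left(G - 4485268\right)} = \frac{1}{\left(1149 \left(-193\right) - 1233\right) + \left(111009 - 4485268\right)} = \frac{1}{\left(-221757 - 1233\right) + \left(111009 - 4485268\right)} = \frac{1}{-222990 - 4374259} = \frac{1}{-4597249} = - \frac{1}{4597249}$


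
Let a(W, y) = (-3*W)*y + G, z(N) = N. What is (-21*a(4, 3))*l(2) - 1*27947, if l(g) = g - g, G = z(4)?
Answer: -27947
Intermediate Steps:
G = 4
l(g) = 0
a(W, y) = 4 - 3*W*y (a(W, y) = (-3*W)*y + 4 = -3*W*y + 4 = 4 - 3*W*y)
(-21*a(4, 3))*l(2) - 1*27947 = -21*(4 - 3*4*3)*0 - 1*27947 = -21*(4 - 36)*0 - 27947 = -21*(-32)*0 - 27947 = 672*0 - 27947 = 0 - 27947 = -27947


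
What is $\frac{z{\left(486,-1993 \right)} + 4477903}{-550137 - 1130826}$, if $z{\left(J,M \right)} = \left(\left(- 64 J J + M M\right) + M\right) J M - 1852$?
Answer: $- \frac{3598823486625}{560321} \approx -6.4228 \cdot 10^{6}$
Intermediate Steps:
$z{\left(J,M \right)} = -1852 + J M \left(M + M^{2} - 64 J^{2}\right)$ ($z{\left(J,M \right)} = \left(\left(- 64 J^{2} + M^{2}\right) + M\right) J M - 1852 = \left(\left(M^{2} - 64 J^{2}\right) + M\right) J M - 1852 = \left(M + M^{2} - 64 J^{2}\right) J M - 1852 = J \left(M + M^{2} - 64 J^{2}\right) M - 1852 = J M \left(M + M^{2} - 64 J^{2}\right) - 1852 = -1852 + J M \left(M + M^{2} - 64 J^{2}\right)$)
$\frac{z{\left(486,-1993 \right)} + 4477903}{-550137 - 1130826} = \frac{\left(-1852 + 486 \left(-1993\right)^{2} + 486 \left(-1993\right)^{3} - - 127552 \cdot 486^{3}\right) + 4477903}{-550137 - 1130826} = \frac{\left(-1852 + 486 \cdot 3972049 + 486 \left(-7916293657\right) - \left(-127552\right) 114791256\right) + 4477903}{-1680963} = \left(\left(-1852 + 1930415814 - 3847318717302 + 14641854285312\right) + 4477903\right) \left(- \frac{1}{1680963}\right) = \left(10796465981972 + 4477903\right) \left(- \frac{1}{1680963}\right) = 10796470459875 \left(- \frac{1}{1680963}\right) = - \frac{3598823486625}{560321}$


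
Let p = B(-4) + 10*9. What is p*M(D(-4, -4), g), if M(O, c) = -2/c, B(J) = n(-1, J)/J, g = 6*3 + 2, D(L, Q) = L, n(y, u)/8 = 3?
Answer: -42/5 ≈ -8.4000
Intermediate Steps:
n(y, u) = 24 (n(y, u) = 8*3 = 24)
g = 20 (g = 18 + 2 = 20)
B(J) = 24/J
p = 84 (p = 24/(-4) + 10*9 = 24*(-¼) + 90 = -6 + 90 = 84)
p*M(D(-4, -4), g) = 84*(-2/20) = 84*(-2*1/20) = 84*(-⅒) = -42/5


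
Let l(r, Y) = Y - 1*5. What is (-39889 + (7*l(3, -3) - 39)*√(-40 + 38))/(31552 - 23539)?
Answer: -39889/8013 - 95*I*√2/8013 ≈ -4.978 - 0.016767*I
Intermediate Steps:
l(r, Y) = -5 + Y (l(r, Y) = Y - 5 = -5 + Y)
(-39889 + (7*l(3, -3) - 39)*√(-40 + 38))/(31552 - 23539) = (-39889 + (7*(-5 - 3) - 39)*√(-40 + 38))/(31552 - 23539) = (-39889 + (7*(-8) - 39)*√(-2))/8013 = (-39889 + (-56 - 39)*(I*√2))*(1/8013) = (-39889 - 95*I*√2)*(1/8013) = -39889/8013 - 95*I*√2/8013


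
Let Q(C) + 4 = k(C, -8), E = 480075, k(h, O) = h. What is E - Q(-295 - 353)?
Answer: 480727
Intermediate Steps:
Q(C) = -4 + C
E - Q(-295 - 353) = 480075 - (-4 + (-295 - 353)) = 480075 - (-4 - 648) = 480075 - 1*(-652) = 480075 + 652 = 480727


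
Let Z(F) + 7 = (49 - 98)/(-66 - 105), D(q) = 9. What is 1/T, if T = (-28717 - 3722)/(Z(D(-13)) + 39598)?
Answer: -6770110/5547069 ≈ -1.2205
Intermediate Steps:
Z(F) = -1148/171 (Z(F) = -7 + (49 - 98)/(-66 - 105) = -7 - 49/(-171) = -7 - 49*(-1/171) = -7 + 49/171 = -1148/171)
T = -5547069/6770110 (T = (-28717 - 3722)/(-1148/171 + 39598) = -32439/6770110/171 = -32439*171/6770110 = -5547069/6770110 ≈ -0.81935)
1/T = 1/(-5547069/6770110) = -6770110/5547069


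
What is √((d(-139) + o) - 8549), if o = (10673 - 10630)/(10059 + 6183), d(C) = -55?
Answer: 5*I*√90790262490/16242 ≈ 92.758*I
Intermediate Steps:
o = 43/16242 ≈ 0.0026475
√((d(-139) + o) - 8549) = √((-55 + 43/16242) - 8549) = √(-893267/16242 - 8549) = √(-139746125/16242) = 5*I*√90790262490/16242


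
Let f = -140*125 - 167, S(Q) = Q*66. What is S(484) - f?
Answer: 49611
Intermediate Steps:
S(Q) = 66*Q
f = -17667 (f = -17500 - 167 = -17667)
S(484) - f = 66*484 - 1*(-17667) = 31944 + 17667 = 49611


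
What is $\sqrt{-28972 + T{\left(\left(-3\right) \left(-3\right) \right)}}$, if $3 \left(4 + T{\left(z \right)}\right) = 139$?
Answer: $\frac{i \sqrt{260367}}{3} \approx 170.09 i$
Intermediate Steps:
$T{\left(z \right)} = \frac{127}{3}$ ($T{\left(z \right)} = -4 + \frac{1}{3} \cdot 139 = -4 + \frac{139}{3} = \frac{127}{3}$)
$\sqrt{-28972 + T{\left(\left(-3\right) \left(-3\right) \right)}} = \sqrt{-28972 + \frac{127}{3}} = \sqrt{- \frac{86789}{3}} = \frac{i \sqrt{260367}}{3}$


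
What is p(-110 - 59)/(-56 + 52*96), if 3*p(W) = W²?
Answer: 28561/14808 ≈ 1.9288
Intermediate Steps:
p(W) = W²/3
p(-110 - 59)/(-56 + 52*96) = ((-110 - 59)²/3)/(-56 + 52*96) = ((⅓)*(-169)²)/(-56 + 4992) = ((⅓)*28561)/4936 = (28561/3)*(1/4936) = 28561/14808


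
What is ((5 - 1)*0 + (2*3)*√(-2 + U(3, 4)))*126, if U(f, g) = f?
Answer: 756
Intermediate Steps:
((5 - 1)*0 + (2*3)*√(-2 + U(3, 4)))*126 = ((5 - 1)*0 + (2*3)*√(-2 + 3))*126 = (4*0 + 6*√1)*126 = (0 + 6*1)*126 = (0 + 6)*126 = 6*126 = 756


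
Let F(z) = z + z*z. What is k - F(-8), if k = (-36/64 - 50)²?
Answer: 640145/256 ≈ 2500.6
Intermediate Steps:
k = 654481/256 (k = (-36*1/64 - 50)² = (-9/16 - 50)² = (-809/16)² = 654481/256 ≈ 2556.6)
F(z) = z + z²
k - F(-8) = 654481/256 - (-8)*(1 - 8) = 654481/256 - (-8)*(-7) = 654481/256 - 1*56 = 654481/256 - 56 = 640145/256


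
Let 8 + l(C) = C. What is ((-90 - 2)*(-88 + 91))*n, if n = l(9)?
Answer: -276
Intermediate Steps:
l(C) = -8 + C
n = 1 (n = -8 + 9 = 1)
((-90 - 2)*(-88 + 91))*n = ((-90 - 2)*(-88 + 91))*1 = -92*3*1 = -276*1 = -276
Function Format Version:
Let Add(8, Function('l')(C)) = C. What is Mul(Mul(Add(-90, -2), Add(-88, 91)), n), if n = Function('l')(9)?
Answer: -276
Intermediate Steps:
Function('l')(C) = Add(-8, C)
n = 1 (n = Add(-8, 9) = 1)
Mul(Mul(Add(-90, -2), Add(-88, 91)), n) = Mul(Mul(Add(-90, -2), Add(-88, 91)), 1) = Mul(Mul(-92, 3), 1) = Mul(-276, 1) = -276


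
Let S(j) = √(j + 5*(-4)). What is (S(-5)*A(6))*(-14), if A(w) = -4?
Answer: 280*I ≈ 280.0*I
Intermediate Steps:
S(j) = √(-20 + j) (S(j) = √(j - 20) = √(-20 + j))
(S(-5)*A(6))*(-14) = (√(-20 - 5)*(-4))*(-14) = (√(-25)*(-4))*(-14) = ((5*I)*(-4))*(-14) = -20*I*(-14) = 280*I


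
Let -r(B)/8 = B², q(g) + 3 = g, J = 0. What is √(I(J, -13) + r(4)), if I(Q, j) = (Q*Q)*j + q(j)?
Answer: 12*I ≈ 12.0*I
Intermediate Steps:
q(g) = -3 + g
I(Q, j) = -3 + j + j*Q² (I(Q, j) = (Q*Q)*j + (-3 + j) = Q²*j + (-3 + j) = j*Q² + (-3 + j) = -3 + j + j*Q²)
r(B) = -8*B²
√(I(J, -13) + r(4)) = √((-3 - 13 - 13*0²) - 8*4²) = √((-3 - 13 - 13*0) - 8*16) = √((-3 - 13 + 0) - 128) = √(-16 - 128) = √(-144) = 12*I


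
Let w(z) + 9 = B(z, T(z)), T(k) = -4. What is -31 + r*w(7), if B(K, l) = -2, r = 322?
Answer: -3573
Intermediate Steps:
w(z) = -11 (w(z) = -9 - 2 = -11)
-31 + r*w(7) = -31 + 322*(-11) = -31 - 3542 = -3573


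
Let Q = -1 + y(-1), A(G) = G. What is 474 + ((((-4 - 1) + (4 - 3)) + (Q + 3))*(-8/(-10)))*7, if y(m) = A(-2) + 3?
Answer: 2342/5 ≈ 468.40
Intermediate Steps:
y(m) = 1 (y(m) = -2 + 3 = 1)
Q = 0 (Q = -1 + 1 = 0)
474 + ((((-4 - 1) + (4 - 3)) + (Q + 3))*(-8/(-10)))*7 = 474 + ((((-4 - 1) + (4 - 3)) + (0 + 3))*(-8/(-10)))*7 = 474 + (((-5 + 1) + 3)*(-8*(-1/10)))*7 = 474 + ((-4 + 3)*(4/5))*7 = 474 - 1*4/5*7 = 474 - 4/5*7 = 474 - 28/5 = 2342/5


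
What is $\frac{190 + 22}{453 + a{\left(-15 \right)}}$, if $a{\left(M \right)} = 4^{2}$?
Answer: $\frac{212}{469} \approx 0.45203$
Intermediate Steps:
$a{\left(M \right)} = 16$
$\frac{190 + 22}{453 + a{\left(-15 \right)}} = \frac{190 + 22}{453 + 16} = \frac{212}{469}$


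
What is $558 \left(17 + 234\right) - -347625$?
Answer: $487683$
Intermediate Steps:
$558 \left(17 + 234\right) - -347625 = 558 \cdot 251 + 347625 = 140058 + 347625 = 487683$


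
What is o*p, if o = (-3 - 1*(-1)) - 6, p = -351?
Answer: 2808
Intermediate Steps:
o = -8 (o = (-3 + 1) - 6 = -2 - 6 = -8)
o*p = -8*(-351) = 2808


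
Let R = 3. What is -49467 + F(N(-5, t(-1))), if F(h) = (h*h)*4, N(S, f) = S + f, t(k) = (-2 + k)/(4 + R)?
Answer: -2418107/49 ≈ -49349.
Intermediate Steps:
t(k) = -2/7 + k/7 (t(k) = (-2 + k)/(4 + 3) = (-2 + k)/7 = (-2 + k)*(⅐) = -2/7 + k/7)
F(h) = 4*h² (F(h) = h²*4 = 4*h²)
-49467 + F(N(-5, t(-1))) = -49467 + 4*(-5 + (-2/7 + (⅐)*(-1)))² = -49467 + 4*(-5 + (-2/7 - ⅐))² = -49467 + 4*(-5 - 3/7)² = -49467 + 4*(-38/7)² = -49467 + 4*(1444/49) = -49467 + 5776/49 = -2418107/49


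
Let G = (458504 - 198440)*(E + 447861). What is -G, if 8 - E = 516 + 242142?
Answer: -53367993504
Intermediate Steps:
E = -242650 (E = 8 - (516 + 242142) = 8 - 1*242658 = 8 - 242658 = -242650)
G = 53367993504 (G = (458504 - 198440)*(-242650 + 447861) = 260064*205211 = 53367993504)
-G = -1*53367993504 = -53367993504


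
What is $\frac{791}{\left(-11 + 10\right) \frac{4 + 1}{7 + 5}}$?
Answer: $- \frac{9492}{5} \approx -1898.4$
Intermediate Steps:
$\frac{791}{\left(-11 + 10\right) \frac{4 + 1}{7 + 5}} = \frac{791}{\left(-1\right) \frac{5}{12}} = \frac{791}{- \frac{5}{12}} = 791 \left(- \frac{12}{5}\right) = - \frac{9492}{5}$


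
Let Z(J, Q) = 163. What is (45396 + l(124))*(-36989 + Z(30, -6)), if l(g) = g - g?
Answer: -1671753096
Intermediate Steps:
l(g) = 0
(45396 + l(124))*(-36989 + Z(30, -6)) = (45396 + 0)*(-36989 + 163) = 45396*(-36826) = -1671753096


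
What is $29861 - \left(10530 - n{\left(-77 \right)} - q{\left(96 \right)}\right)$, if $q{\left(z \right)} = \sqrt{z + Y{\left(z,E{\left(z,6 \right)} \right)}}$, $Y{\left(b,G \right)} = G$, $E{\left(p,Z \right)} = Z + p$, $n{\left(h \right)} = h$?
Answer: $19254 + 3 \sqrt{22} \approx 19268.0$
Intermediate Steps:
$q{\left(z \right)} = \sqrt{6 + 2 z}$ ($q{\left(z \right)} = \sqrt{z + \left(6 + z\right)} = \sqrt{6 + 2 z}$)
$29861 - \left(10530 - n{\left(-77 \right)} - q{\left(96 \right)}\right) = 29861 - \left(10607 - \sqrt{6 + 2 \cdot 96}\right) = 29861 - \left(10607 - \sqrt{6 + 192}\right) = 29861 - \left(10607 - 3 \sqrt{22}\right) = 19254 + 3 \sqrt{22}$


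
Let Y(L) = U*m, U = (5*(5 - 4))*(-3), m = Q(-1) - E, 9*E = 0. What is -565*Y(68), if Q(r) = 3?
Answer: 25425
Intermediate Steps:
E = 0 (E = (⅑)*0 = 0)
m = 3 (m = 3 - 1*0 = 3 + 0 = 3)
U = -15 (U = (5*1)*(-3) = 5*(-3) = -15)
Y(L) = -45 (Y(L) = -15*3 = -45)
-565*Y(68) = -565*(-45) = 25425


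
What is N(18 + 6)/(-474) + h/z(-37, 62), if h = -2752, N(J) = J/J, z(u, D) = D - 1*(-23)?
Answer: -1304533/40290 ≈ -32.379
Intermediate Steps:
z(u, D) = 23 + D (z(u, D) = D + 23 = 23 + D)
N(J) = 1
N(18 + 6)/(-474) + h/z(-37, 62) = 1/(-474) - 2752/(23 + 62) = 1*(-1/474) - 2752/85 = -1/474 - 2752*1/85 = -1/474 - 2752/85 = -1304533/40290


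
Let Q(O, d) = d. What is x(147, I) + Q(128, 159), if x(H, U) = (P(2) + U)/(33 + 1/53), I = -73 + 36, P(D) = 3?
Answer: 138224/875 ≈ 157.97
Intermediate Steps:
I = -37
x(H, U) = 159/1750 + 53*U/1750 (x(H, U) = (3 + U)/(33 + 1/53) = (3 + U)/(1750/53) = (3 + U)*(53/1750) = 159/1750 + 53*U/1750)
x(147, I) + Q(128, 159) = (159/1750 + (53/1750)*(-37)) + 159 = (159/1750 - 1961/1750) + 159 = -901/875 + 159 = 138224/875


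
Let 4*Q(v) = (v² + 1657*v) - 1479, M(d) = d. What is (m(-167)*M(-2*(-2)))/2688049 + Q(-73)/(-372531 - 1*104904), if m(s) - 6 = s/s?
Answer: 14993027579/244451176060 ≈ 0.061333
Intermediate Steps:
Q(v) = -1479/4 + v²/4 + 1657*v/4 (Q(v) = ((v² + 1657*v) - 1479)/4 = (-1479 + v² + 1657*v)/4 = -1479/4 + v²/4 + 1657*v/4)
m(s) = 7 (m(s) = 6 + s/s = 6 + 1 = 7)
(m(-167)*M(-2*(-2)))/2688049 + Q(-73)/(-372531 - 1*104904) = (7*(-2*(-2)))/2688049 + (-1479/4 + (¼)*(-73)² + (1657/4)*(-73))/(-372531 - 1*104904) = (7*4)*(1/2688049) + (-1479/4 + (¼)*5329 - 120961/4)/(-372531 - 104904) = 28*(1/2688049) + (-1479/4 + 5329/4 - 120961/4)/(-477435) = 4/384007 - 117111/4*(-1/477435) = 4/384007 + 39037/636580 = 14993027579/244451176060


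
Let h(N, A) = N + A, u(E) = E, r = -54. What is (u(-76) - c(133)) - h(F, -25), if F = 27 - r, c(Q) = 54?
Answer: -186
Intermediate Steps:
F = 81 (F = 27 - 1*(-54) = 27 + 54 = 81)
h(N, A) = A + N
(u(-76) - c(133)) - h(F, -25) = (-76 - 1*54) - (-25 + 81) = (-76 - 54) - 1*56 = -130 - 56 = -186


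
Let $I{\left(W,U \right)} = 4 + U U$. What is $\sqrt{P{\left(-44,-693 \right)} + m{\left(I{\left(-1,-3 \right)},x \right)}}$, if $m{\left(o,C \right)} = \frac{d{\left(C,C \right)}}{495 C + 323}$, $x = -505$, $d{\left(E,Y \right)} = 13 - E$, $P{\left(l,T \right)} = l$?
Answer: $\frac{i \sqrt{685619662078}}{124826} \approx 6.6334 i$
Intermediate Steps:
$I{\left(W,U \right)} = 4 + U^{2}$
$m{\left(o,C \right)} = \frac{13 - C}{323 + 495 C}$ ($m{\left(o,C \right)} = \frac{13 - C}{495 C + 323} = \frac{13 - C}{323 + 495 C}$)
$\sqrt{P{\left(-44,-693 \right)} + m{\left(I{\left(-1,-3 \right)},x \right)}} = \sqrt{-44 + \frac{13 - -505}{323 + 495 \left(-505\right)}} = \sqrt{-44 + \frac{13 + 505}{323 - 249975}} = \sqrt{-44 + \frac{1}{-249652} \cdot 518} = \sqrt{-44 - \frac{259}{124826}} = \sqrt{- \frac{5492603}{124826}} = \frac{i \sqrt{685619662078}}{124826}$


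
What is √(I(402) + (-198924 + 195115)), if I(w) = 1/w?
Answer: I*√615549234/402 ≈ 61.717*I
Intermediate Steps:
√(I(402) + (-198924 + 195115)) = √(1/402 + (-198924 + 195115)) = √(1/402 - 3809) = √(-1531217/402) = I*√615549234/402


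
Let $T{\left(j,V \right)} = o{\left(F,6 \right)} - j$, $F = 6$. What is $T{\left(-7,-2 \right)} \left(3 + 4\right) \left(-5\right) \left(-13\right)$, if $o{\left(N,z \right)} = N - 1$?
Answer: $5460$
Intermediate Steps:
$o{\left(N,z \right)} = -1 + N$
$T{\left(j,V \right)} = 5 - j$ ($T{\left(j,V \right)} = \left(-1 + 6\right) - j = 5 - j$)
$T{\left(-7,-2 \right)} \left(3 + 4\right) \left(-5\right) \left(-13\right) = \left(5 - -7\right) \left(3 + 4\right) \left(-5\right) \left(-13\right) = \left(5 + 7\right) 7 \left(-5\right) \left(-13\right) = 12 \left(-35\right) \left(-13\right) = \left(-420\right) \left(-13\right) = 5460$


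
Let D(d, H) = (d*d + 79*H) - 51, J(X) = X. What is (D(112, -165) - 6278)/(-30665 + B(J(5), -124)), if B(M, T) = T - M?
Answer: 3410/15397 ≈ 0.22147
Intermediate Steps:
D(d, H) = -51 + d² + 79*H (D(d, H) = (d² + 79*H) - 51 = -51 + d² + 79*H)
(D(112, -165) - 6278)/(-30665 + B(J(5), -124)) = ((-51 + 112² + 79*(-165)) - 6278)/(-30665 + (-124 - 1*5)) = ((-51 + 12544 - 13035) - 6278)/(-30665 + (-124 - 5)) = (-542 - 6278)/(-30665 - 129) = -6820/(-30794) = -6820*(-1/30794) = 3410/15397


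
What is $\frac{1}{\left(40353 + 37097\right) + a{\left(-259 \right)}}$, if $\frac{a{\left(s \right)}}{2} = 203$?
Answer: $\frac{1}{77856} \approx 1.2844 \cdot 10^{-5}$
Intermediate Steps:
$a{\left(s \right)} = 406$ ($a{\left(s \right)} = 2 \cdot 203 = 406$)
$\frac{1}{\left(40353 + 37097\right) + a{\left(-259 \right)}} = \frac{1}{\left(40353 + 37097\right) + 406} = \frac{1}{77450 + 406} = \frac{1}{77856}$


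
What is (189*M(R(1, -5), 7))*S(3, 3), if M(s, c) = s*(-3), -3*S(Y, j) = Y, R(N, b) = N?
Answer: 567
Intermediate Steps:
S(Y, j) = -Y/3
M(s, c) = -3*s
(189*M(R(1, -5), 7))*S(3, 3) = (189*(-3*1))*(-⅓*3) = (189*(-3))*(-1) = -567*(-1) = 567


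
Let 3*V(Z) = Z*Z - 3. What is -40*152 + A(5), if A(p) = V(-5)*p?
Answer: -18130/3 ≈ -6043.3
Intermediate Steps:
V(Z) = -1 + Z²/3 (V(Z) = (Z*Z - 3)/3 = (Z² - 3)/3 = (-3 + Z²)/3 = -1 + Z²/3)
A(p) = 22*p/3 (A(p) = (-1 + (⅓)*(-5)²)*p = (-1 + (⅓)*25)*p = (-1 + 25/3)*p = 22*p/3)
-40*152 + A(5) = -40*152 + (22/3)*5 = -6080 + 110/3 = -18130/3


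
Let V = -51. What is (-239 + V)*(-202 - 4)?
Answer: 59740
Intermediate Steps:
(-239 + V)*(-202 - 4) = (-239 - 51)*(-202 - 4) = -290*(-206) = 59740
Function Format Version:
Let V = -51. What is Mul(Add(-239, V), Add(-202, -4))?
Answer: 59740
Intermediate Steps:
Mul(Add(-239, V), Add(-202, -4)) = Mul(Add(-239, -51), Add(-202, -4)) = Mul(-290, -206) = 59740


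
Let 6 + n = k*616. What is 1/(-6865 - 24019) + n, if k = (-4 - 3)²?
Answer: 932017351/30884 ≈ 30178.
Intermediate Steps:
k = 49 (k = (-7)² = 49)
n = 30178 (n = -6 + 49*616 = -6 + 30184 = 30178)
1/(-6865 - 24019) + n = 1/(-6865 - 24019) + 30178 = 1/(-30884) + 30178 = -1/30884 + 30178 = 932017351/30884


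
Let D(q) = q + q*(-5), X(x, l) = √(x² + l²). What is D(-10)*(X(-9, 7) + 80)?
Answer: 3200 + 40*√130 ≈ 3656.1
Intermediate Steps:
X(x, l) = √(l² + x²)
D(q) = -4*q (D(q) = q - 5*q = -4*q)
D(-10)*(X(-9, 7) + 80) = (-4*(-10))*(√(7² + (-9)²) + 80) = 40*(√(49 + 81) + 80) = 40*(√130 + 80) = 40*(80 + √130) = 3200 + 40*√130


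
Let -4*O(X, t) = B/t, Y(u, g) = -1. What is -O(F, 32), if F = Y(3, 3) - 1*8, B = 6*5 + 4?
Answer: 17/64 ≈ 0.26563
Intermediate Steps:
B = 34 (B = 30 + 4 = 34)
F = -9 (F = -1 - 1*8 = -1 - 8 = -9)
O(X, t) = -17/(2*t)
-O(F, 32) = -(-17)/(2*32) = -1*(-17/64) = 17/64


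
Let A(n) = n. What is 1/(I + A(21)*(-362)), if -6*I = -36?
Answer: -1/7596 ≈ -0.00013165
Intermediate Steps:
I = 6 (I = -⅙*(-36) = 6)
1/(I + A(21)*(-362)) = 1/(6 + 21*(-362)) = 1/(6 - 7602) = 1/(-7596) = -1/7596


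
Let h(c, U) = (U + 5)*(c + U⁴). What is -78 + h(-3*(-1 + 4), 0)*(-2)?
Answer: 12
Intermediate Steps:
h(c, U) = (5 + U)*(c + U⁴)
-78 + h(-3*(-1 + 4), 0)*(-2) = -78 + (0⁵ + 5*(-3*(-1 + 4)) + 5*0⁴ + 0*(-3*(-1 + 4)))*(-2) = -78 + (0 + 5*(-3*3) + 5*0 + 0*(-3*3))*(-2) = -78 + (0 + 5*(-9) + 0 + 0*(-9))*(-2) = -78 + (0 - 45 + 0 + 0)*(-2) = -78 - 45*(-2) = -78 + 90 = 12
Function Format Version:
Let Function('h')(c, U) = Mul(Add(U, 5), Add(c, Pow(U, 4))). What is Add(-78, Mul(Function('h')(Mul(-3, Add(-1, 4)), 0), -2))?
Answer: 12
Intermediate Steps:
Function('h')(c, U) = Mul(Add(5, U), Add(c, Pow(U, 4)))
Add(-78, Mul(Function('h')(Mul(-3, Add(-1, 4)), 0), -2)) = Add(-78, Mul(Add(Pow(0, 5), Mul(5, Mul(-3, Add(-1, 4))), Mul(5, Pow(0, 4)), Mul(0, Mul(-3, Add(-1, 4)))), -2)) = Add(-78, Mul(Add(0, Mul(5, Mul(-3, 3)), Mul(5, 0), Mul(0, Mul(-3, 3))), -2)) = Add(-78, Mul(Add(0, Mul(5, -9), 0, Mul(0, -9)), -2)) = Add(-78, Mul(Add(0, -45, 0, 0), -2)) = Add(-78, Mul(-45, -2)) = Add(-78, 90) = 12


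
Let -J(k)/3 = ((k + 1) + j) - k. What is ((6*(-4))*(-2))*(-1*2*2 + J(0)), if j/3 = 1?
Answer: -768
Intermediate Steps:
j = 3 (j = 3*1 = 3)
J(k) = -12 (J(k) = -3*(((k + 1) + 3) - k) = -3*(((1 + k) + 3) - k) = -3*((4 + k) - k) = -3*4 = -12)
((6*(-4))*(-2))*(-1*2*2 + J(0)) = ((6*(-4))*(-2))*(-1*2*2 - 12) = (-24*(-2))*(-2*2 - 12) = 48*(-4 - 12) = 48*(-16) = -768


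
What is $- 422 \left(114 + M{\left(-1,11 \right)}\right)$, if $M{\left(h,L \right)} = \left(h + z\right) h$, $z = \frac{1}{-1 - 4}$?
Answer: $- \frac{243072}{5} \approx -48614.0$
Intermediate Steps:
$z = - \frac{1}{5}$ ($z = \frac{1}{-5} = - \frac{1}{5} \approx -0.2$)
$M{\left(h,L \right)} = h \left(- \frac{1}{5} + h\right)$ ($M{\left(h,L \right)} = \left(h - \frac{1}{5}\right) h = \left(- \frac{1}{5} + h\right) h = h \left(- \frac{1}{5} + h\right)$)
$- 422 \left(114 + M{\left(-1,11 \right)}\right) = - 422 \left(114 - \left(- \frac{1}{5} - 1\right)\right) = - 422 \left(114 - - \frac{6}{5}\right) = - 422 \left(114 + \frac{6}{5}\right) = \left(-422\right) \frac{576}{5} = - \frac{243072}{5}$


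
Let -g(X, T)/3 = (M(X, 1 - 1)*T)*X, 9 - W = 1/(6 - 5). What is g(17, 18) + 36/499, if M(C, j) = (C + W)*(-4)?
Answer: 45808236/499 ≈ 91800.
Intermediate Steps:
W = 8 (W = 9 - 1/(6 - 5) = 9 - 1/1 = 9 - 1*1 = 9 - 1 = 8)
M(C, j) = -32 - 4*C (M(C, j) = (C + 8)*(-4) = (8 + C)*(-4) = -32 - 4*C)
g(X, T) = -3*T*X*(-32 - 4*X) (g(X, T) = -3*(-32 - 4*X)*T*X = -3*T*(-32 - 4*X)*X = -3*T*X*(-32 - 4*X))
g(17, 18) + 36/499 = 12*18*17*(8 + 17) + 36/499 = 12*18*17*25 + 36*(1/499) = 91800 + 36/499 = 45808236/499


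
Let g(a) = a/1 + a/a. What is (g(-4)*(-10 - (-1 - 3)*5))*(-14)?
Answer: 420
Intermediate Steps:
g(a) = 1 + a (g(a) = a*1 + 1 = a + 1 = 1 + a)
(g(-4)*(-10 - (-1 - 3)*5))*(-14) = ((1 - 4)*(-10 - (-1 - 3)*5))*(-14) = -3*(-10 - (-4)*5)*(-14) = -3*(-10 - 1*(-20))*(-14) = -3*(-10 + 20)*(-14) = -3*10*(-14) = -30*(-14) = 420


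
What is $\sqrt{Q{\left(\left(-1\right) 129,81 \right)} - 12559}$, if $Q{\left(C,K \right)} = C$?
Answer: $4 i \sqrt{793} \approx 112.64 i$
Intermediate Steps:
$\sqrt{Q{\left(\left(-1\right) 129,81 \right)} - 12559} = \sqrt{\left(-1\right) 129 - 12559} = \sqrt{-129 - 12559} = \sqrt{-12688} = 4 i \sqrt{793}$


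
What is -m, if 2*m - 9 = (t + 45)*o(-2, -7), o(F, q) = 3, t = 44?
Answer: -138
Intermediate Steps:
m = 138 (m = 9/2 + ((44 + 45)*3)/2 = 9/2 + (89*3)/2 = 9/2 + (½)*267 = 9/2 + 267/2 = 138)
-m = -1*138 = -138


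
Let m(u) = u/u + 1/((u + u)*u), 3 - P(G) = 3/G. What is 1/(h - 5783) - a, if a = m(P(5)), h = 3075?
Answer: -211973/194976 ≈ -1.0872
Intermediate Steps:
P(G) = 3 - 3/G
m(u) = 1 + 1/(2*u²) (m(u) = 1 + 1/(((2*u))*u) = 1 + (1/(2*u))/u = 1 + 1/(2*u²))
a = 313/288 (a = 1 + 1/(2*(3 - 3/5)²) = 1 + 1/(2*(3 - 3*⅕)²) = 1 + 1/(2*(3 - ⅗)²) = 1 + 1/(2*(12/5)²) = 1 + (½)*(25/144) = 1 + 25/288 = 313/288 ≈ 1.0868)
1/(h - 5783) - a = 1/(3075 - 5783) - 1*313/288 = 1/(-2708) - 313/288 = -1/2708 - 313/288 = -211973/194976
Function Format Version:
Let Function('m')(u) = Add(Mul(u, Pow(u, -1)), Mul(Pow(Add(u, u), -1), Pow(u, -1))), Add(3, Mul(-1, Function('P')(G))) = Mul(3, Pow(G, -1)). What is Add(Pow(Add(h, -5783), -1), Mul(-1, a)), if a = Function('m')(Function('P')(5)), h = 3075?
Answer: Rational(-211973, 194976) ≈ -1.0872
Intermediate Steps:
Function('P')(G) = Add(3, Mul(-3, Pow(G, -1))) (Function('P')(G) = Add(3, Mul(-1, Mul(3, Pow(G, -1)))) = Add(3, Mul(-3, Pow(G, -1))))
Function('m')(u) = Add(1, Mul(Rational(1, 2), Pow(u, -2))) (Function('m')(u) = Add(1, Mul(Pow(Mul(2, u), -1), Pow(u, -1))) = Add(1, Mul(Mul(Rational(1, 2), Pow(u, -1)), Pow(u, -1))) = Add(1, Mul(Rational(1, 2), Pow(u, -2))))
a = Rational(313, 288) (a = Add(1, Mul(Rational(1, 2), Pow(Add(3, Mul(-3, Pow(5, -1))), -2))) = Add(1, Mul(Rational(1, 2), Pow(Add(3, Mul(-3, Rational(1, 5))), -2))) = Add(1, Mul(Rational(1, 2), Pow(Add(3, Rational(-3, 5)), -2))) = Add(1, Mul(Rational(1, 2), Pow(Rational(12, 5), -2))) = Add(1, Mul(Rational(1, 2), Rational(25, 144))) = Add(1, Rational(25, 288)) = Rational(313, 288) ≈ 1.0868)
Add(Pow(Add(h, -5783), -1), Mul(-1, a)) = Add(Pow(Add(3075, -5783), -1), Mul(-1, Rational(313, 288))) = Add(Pow(-2708, -1), Rational(-313, 288)) = Add(Rational(-1, 2708), Rational(-313, 288)) = Rational(-211973, 194976)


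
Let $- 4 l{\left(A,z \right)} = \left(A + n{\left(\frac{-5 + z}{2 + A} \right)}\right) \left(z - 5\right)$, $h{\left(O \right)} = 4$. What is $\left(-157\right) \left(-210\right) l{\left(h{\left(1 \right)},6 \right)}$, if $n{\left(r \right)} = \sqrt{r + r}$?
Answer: $-32970 - \frac{5495 \sqrt{3}}{2} \approx -37729.0$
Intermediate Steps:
$n{\left(r \right)} = \sqrt{2} \sqrt{r}$ ($n{\left(r \right)} = \sqrt{2 r} = \sqrt{2} \sqrt{r}$)
$l{\left(A,z \right)} = - \frac{\left(-5 + z\right) \left(A + \sqrt{2} \sqrt{\frac{-5 + z}{2 + A}}\right)}{4}$ ($l{\left(A,z \right)} = - \frac{\left(A + \sqrt{2} \sqrt{\frac{-5 + z}{2 + A}}\right) \left(z - 5\right)}{4} = - \frac{\left(A + \sqrt{2} \sqrt{\frac{-5 + z}{2 + A}}\right) \left(-5 + z\right)}{4} = - \frac{\left(-5 + z\right) \left(A + \sqrt{2} \sqrt{\frac{-5 + z}{2 + A}}\right)}{4}$)
$\left(-157\right) \left(-210\right) l{\left(h{\left(1 \right)},6 \right)} = \left(-157\right) \left(-210\right) \left(\frac{5}{4} \cdot 4 - 1 \cdot 6 + \frac{5 \sqrt{2} \sqrt{\frac{-5 + 6}{2 + 4}}}{4} - \frac{3 \sqrt{2} \sqrt{\frac{-5 + 6}{2 + 4}}}{2}\right) = 32970 \left(5 - 6 + \frac{5 \sqrt{2} \sqrt{\frac{1}{6} \cdot 1}}{4} - \frac{3 \sqrt{2} \sqrt{\frac{1}{6} \cdot 1}}{2}\right) = 32970 \left(5 - 6 + \frac{5 \sqrt{2}}{4 \sqrt{6}} - \frac{3 \sqrt{2}}{2 \sqrt{6}}\right) = 32970 \left(5 - 6 + \frac{5 \sqrt{2} \frac{\sqrt{6}}{6}}{4} - \frac{3 \sqrt{2} \frac{\sqrt{6}}{6}}{2}\right) = 32970 \left(5 - 6 + \frac{5 \sqrt{3}}{12} - \frac{\sqrt{3}}{2}\right) = 32970 \left(-1 - \frac{\sqrt{3}}{12}\right) = -32970 - \frac{5495 \sqrt{3}}{2}$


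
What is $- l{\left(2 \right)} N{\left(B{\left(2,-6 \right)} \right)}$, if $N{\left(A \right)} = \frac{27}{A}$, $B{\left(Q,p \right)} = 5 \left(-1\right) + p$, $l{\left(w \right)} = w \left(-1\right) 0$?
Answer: $0$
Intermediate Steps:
$l{\left(w \right)} = 0$ ($l{\left(w \right)} = - w 0 = 0$)
$B{\left(Q,p \right)} = -5 + p$
$- l{\left(2 \right)} N{\left(B{\left(2,-6 \right)} \right)} = - 0 \frac{27}{-5 - 6} = - 0 \frac{27}{-11} = - 0 \cdot 27 \left(- \frac{1}{11}\right) = - \frac{0 \left(-27\right)}{11} = \left(-1\right) 0 = 0$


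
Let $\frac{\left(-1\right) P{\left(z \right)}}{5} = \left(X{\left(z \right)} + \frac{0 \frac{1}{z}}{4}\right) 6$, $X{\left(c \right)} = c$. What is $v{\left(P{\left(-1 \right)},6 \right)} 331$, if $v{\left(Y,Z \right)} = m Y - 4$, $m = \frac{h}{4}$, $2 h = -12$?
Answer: $-16219$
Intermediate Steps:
$h = -6$ ($h = \frac{1}{2} \left(-12\right) = -6$)
$m = - \frac{3}{2}$ ($m = - \frac{6}{4} = \left(-6\right) \frac{1}{4} = - \frac{3}{2} \approx -1.5$)
$P{\left(z \right)} = - 30 z$ ($P{\left(z \right)} = - 5 \left(z + \frac{0 \frac{1}{z}}{4}\right) 6 = - 5 \left(z + 0 \cdot \frac{1}{4}\right) 6 = - 5 \left(z + 0\right) 6 = - 5 z 6 = - 5 \cdot 6 z = - 30 z$)
$v{\left(Y,Z \right)} = -4 - \frac{3 Y}{2}$ ($v{\left(Y,Z \right)} = - \frac{3 Y}{2} - 4 = -4 - \frac{3 Y}{2}$)
$v{\left(P{\left(-1 \right)},6 \right)} 331 = \left(-4 - \frac{3 \left(\left(-30\right) \left(-1\right)\right)}{2}\right) 331 = \left(-4 - 45\right) 331 = \left(-49\right) 331 = -16219$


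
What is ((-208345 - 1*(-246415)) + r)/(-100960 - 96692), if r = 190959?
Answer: -76343/65884 ≈ -1.1587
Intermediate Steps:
((-208345 - 1*(-246415)) + r)/(-100960 - 96692) = ((-208345 - 1*(-246415)) + 190959)/(-100960 - 96692) = ((-208345 + 246415) + 190959)/(-197652) = (38070 + 190959)*(-1/197652) = 229029*(-1/197652) = -76343/65884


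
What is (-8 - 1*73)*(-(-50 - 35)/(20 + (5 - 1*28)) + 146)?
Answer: -9531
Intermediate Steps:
(-8 - 1*73)*(-(-50 - 35)/(20 + (5 - 1*28)) + 146) = (-8 - 73)*(-(-85)/(20 + (5 - 28)) + 146) = -81*(-(-85)/(20 - 23) + 146) = -81*(-(-85)/(-3) + 146) = -81*(-(-85)*(-1)/3 + 146) = -81*(-1*85/3 + 146) = -81*(-85/3 + 146) = -81*353/3 = -9531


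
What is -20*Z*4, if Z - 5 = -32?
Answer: 2160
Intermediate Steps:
Z = -27 (Z = 5 - 32 = -27)
-20*Z*4 = -20*(-27)*4 = 540*4 = 2160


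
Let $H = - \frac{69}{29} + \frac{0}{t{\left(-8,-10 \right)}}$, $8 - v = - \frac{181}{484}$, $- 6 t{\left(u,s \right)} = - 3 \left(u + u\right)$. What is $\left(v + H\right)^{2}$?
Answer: $\frac{7079707881}{197009296} \approx 35.936$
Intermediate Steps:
$t{\left(u,s \right)} = u$ ($t{\left(u,s \right)} = - \frac{\left(-3\right) \left(u + u\right)}{6} = - \frac{\left(-3\right) 2 u}{6} = - \frac{\left(-6\right) u}{6} = u$)
$v = \frac{4053}{484}$ ($v = 8 - - \frac{181}{484} = 8 + \frac{181}{484} = \frac{4053}{484} \approx 8.374$)
$H = - \frac{69}{29}$ ($H = - \frac{69}{29} + \frac{0}{-8} = \left(-69\right) \frac{1}{29} + 0 \left(- \frac{1}{8}\right) = - \frac{69}{29} + 0 = - \frac{69}{29} \approx -2.3793$)
$\left(v + H\right)^{2} = \left(\frac{4053}{484} - \frac{69}{29}\right)^{2} = \left(\frac{84141}{14036}\right)^{2} = \frac{7079707881}{197009296}$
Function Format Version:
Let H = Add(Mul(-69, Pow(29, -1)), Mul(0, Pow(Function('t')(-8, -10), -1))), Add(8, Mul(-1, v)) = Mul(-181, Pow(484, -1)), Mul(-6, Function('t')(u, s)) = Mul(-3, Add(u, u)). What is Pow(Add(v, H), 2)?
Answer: Rational(7079707881, 197009296) ≈ 35.936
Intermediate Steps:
Function('t')(u, s) = u (Function('t')(u, s) = Mul(Rational(-1, 6), Mul(-3, Add(u, u))) = Mul(Rational(-1, 6), Mul(-3, Mul(2, u))) = Mul(Rational(-1, 6), Mul(-6, u)) = u)
v = Rational(4053, 484) (v = Add(8, Mul(-1, Mul(-181, Pow(484, -1)))) = Add(8, Mul(-1, Mul(-181, Rational(1, 484)))) = Add(8, Mul(-1, Rational(-181, 484))) = Add(8, Rational(181, 484)) = Rational(4053, 484) ≈ 8.3740)
H = Rational(-69, 29) (H = Add(Mul(-69, Pow(29, -1)), Mul(0, Pow(-8, -1))) = Add(Mul(-69, Rational(1, 29)), Mul(0, Rational(-1, 8))) = Add(Rational(-69, 29), 0) = Rational(-69, 29) ≈ -2.3793)
Pow(Add(v, H), 2) = Pow(Add(Rational(4053, 484), Rational(-69, 29)), 2) = Pow(Rational(84141, 14036), 2) = Rational(7079707881, 197009296)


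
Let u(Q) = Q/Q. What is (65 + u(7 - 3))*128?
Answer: 8448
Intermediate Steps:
u(Q) = 1
(65 + u(7 - 3))*128 = (65 + 1)*128 = 66*128 = 8448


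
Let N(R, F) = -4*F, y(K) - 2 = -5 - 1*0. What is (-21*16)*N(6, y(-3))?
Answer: -4032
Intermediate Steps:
y(K) = -3 (y(K) = 2 + (-5 - 1*0) = 2 + (-5 + 0) = 2 - 5 = -3)
(-21*16)*N(6, y(-3)) = (-21*16)*(-4*(-3)) = -336*12 = -4032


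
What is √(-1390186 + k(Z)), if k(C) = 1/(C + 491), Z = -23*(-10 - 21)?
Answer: 13*I*√2981118147/602 ≈ 1179.1*I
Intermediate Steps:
Z = 713 (Z = -23*(-31) = 713)
k(C) = 1/(491 + C)
√(-1390186 + k(Z)) = √(-1390186 + 1/(491 + 713)) = √(-1390186 + 1/1204) = √(-1673783943/1204) = 13*I*√2981118147/602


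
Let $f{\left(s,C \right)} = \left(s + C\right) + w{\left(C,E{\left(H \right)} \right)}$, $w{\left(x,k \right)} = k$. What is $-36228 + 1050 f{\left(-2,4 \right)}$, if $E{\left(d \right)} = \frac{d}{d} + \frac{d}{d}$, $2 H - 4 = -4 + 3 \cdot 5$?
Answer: $-32028$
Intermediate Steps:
$H = \frac{15}{2}$ ($H = 2 + \frac{-4 + 3 \cdot 5}{2} = 2 + \frac{-4 + 15}{2} = 2 + \frac{1}{2} \cdot 11 = 2 + \frac{11}{2} = \frac{15}{2} \approx 7.5$)
$E{\left(d \right)} = 2$ ($E{\left(d \right)} = 1 + 1 = 2$)
$f{\left(s,C \right)} = 2 + C + s$ ($f{\left(s,C \right)} = \left(s + C\right) + 2 = \left(C + s\right) + 2 = 2 + C + s$)
$-36228 + 1050 f{\left(-2,4 \right)} = -36228 + 1050 \left(2 + 4 - 2\right) = -36228 + 1050 \cdot 4 = -36228 + 4200 = -32028$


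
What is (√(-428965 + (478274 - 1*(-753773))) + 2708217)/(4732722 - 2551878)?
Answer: 300913/242316 + √803082/2180844 ≈ 1.2422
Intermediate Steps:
(√(-428965 + (478274 - 1*(-753773))) + 2708217)/(4732722 - 2551878) = (√(-428965 + (478274 + 753773)) + 2708217)/2180844 = (√(-428965 + 1232047) + 2708217)*(1/2180844) = (√803082 + 2708217)*(1/2180844) = (2708217 + √803082)*(1/2180844) = 300913/242316 + √803082/2180844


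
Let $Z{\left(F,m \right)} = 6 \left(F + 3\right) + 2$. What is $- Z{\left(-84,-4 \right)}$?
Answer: $484$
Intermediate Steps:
$Z{\left(F,m \right)} = 20 + 6 F$ ($Z{\left(F,m \right)} = 6 \left(3 + F\right) + 2 = \left(18 + 6 F\right) + 2 = 20 + 6 F$)
$- Z{\left(-84,-4 \right)} = - (20 + 6 \left(-84\right)) = - (20 - 504) = \left(-1\right) \left(-484\right) = 484$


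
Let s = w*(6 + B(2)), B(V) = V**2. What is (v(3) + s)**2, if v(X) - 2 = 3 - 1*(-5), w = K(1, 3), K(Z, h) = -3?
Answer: 400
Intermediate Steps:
w = -3
v(X) = 10 (v(X) = 2 + (3 - 1*(-5)) = 2 + (3 + 5) = 2 + 8 = 10)
s = -30 (s = -3*(6 + 2**2) = -3*(6 + 4) = -3*10 = -30)
(v(3) + s)**2 = (10 - 30)**2 = (-20)**2 = 400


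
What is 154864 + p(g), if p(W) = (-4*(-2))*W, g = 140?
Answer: 155984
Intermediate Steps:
p(W) = 8*W
154864 + p(g) = 154864 + 8*140 = 154864 + 1120 = 155984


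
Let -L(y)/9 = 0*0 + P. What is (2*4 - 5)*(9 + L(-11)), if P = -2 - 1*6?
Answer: 243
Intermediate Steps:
P = -8 (P = -2 - 6 = -8)
L(y) = 72 (L(y) = -9*(0*0 - 8) = -9*(0 - 8) = -9*(-8) = 72)
(2*4 - 5)*(9 + L(-11)) = (2*4 - 5)*(9 + 72) = (8 - 5)*81 = 3*81 = 243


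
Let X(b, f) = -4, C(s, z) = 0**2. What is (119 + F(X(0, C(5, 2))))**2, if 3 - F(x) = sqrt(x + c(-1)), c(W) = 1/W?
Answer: (122 - I*sqrt(5))**2 ≈ 14879.0 - 545.6*I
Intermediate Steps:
C(s, z) = 0
F(x) = 3 - sqrt(-1 + x) (F(x) = 3 - sqrt(x + 1/(-1)) = 3 - sqrt(x - 1) = 3 - sqrt(-1 + x))
(119 + F(X(0, C(5, 2))))**2 = (119 + (3 - sqrt(-1 - 4)))**2 = (119 + (3 - sqrt(-5)))**2 = (119 + (3 - I*sqrt(5)))**2 = (122 - I*sqrt(5))**2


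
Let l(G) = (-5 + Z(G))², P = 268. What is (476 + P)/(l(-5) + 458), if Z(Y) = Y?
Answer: 4/3 ≈ 1.3333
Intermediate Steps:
l(G) = (-5 + G)²
(476 + P)/(l(-5) + 458) = (476 + 268)/((-5 - 5)² + 458) = 744/((-10)² + 458) = 744/(100 + 458) = 744/558 = 744*(1/558) = 4/3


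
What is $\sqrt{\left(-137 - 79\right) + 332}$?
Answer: $2 \sqrt{29} \approx 10.77$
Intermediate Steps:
$\sqrt{\left(-137 - 79\right) + 332} = \sqrt{-216 + 332} = \sqrt{116} = 2 \sqrt{29}$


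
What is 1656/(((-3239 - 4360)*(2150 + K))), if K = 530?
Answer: -69/848555 ≈ -8.1315e-5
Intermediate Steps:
1656/(((-3239 - 4360)*(2150 + K))) = 1656/(((-3239 - 4360)*(2150 + 530))) = 1656/((-7599*2680)) = 1656/(-20365320) = 1656*(-1/20365320) = -69/848555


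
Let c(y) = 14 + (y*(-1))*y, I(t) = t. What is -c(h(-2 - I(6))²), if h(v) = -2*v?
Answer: 65522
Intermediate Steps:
c(y) = 14 - y² (c(y) = 14 + (-y)*y = 14 - y²)
-c(h(-2 - I(6))²) = -(14 - ((-2*(-2 - 1*6))²)²) = -(14 - ((-2*(-2 - 6))²)²) = -(14 - ((-2*(-8))²)²) = -(14 - (16²)²) = -(14 - 1*256²) = -(14 - 1*65536) = -(14 - 65536) = -1*(-65522) = 65522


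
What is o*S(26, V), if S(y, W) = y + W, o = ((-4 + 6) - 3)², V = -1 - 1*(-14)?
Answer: 39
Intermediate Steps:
V = 13 (V = -1 + 14 = 13)
o = 1 (o = (2 - 3)² = (-1)² = 1)
S(y, W) = W + y
o*S(26, V) = 1*(13 + 26) = 1*39 = 39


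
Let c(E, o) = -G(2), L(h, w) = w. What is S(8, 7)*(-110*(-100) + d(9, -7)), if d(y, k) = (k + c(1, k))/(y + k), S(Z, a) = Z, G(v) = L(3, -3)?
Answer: 87984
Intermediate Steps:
G(v) = -3
c(E, o) = 3 (c(E, o) = -1*(-3) = 3)
d(y, k) = (3 + k)/(k + y) (d(y, k) = (k + 3)/(y + k) = (3 + k)/(k + y))
S(8, 7)*(-110*(-100) + d(9, -7)) = 8*(-110*(-100) + (3 - 7)/(-7 + 9)) = 8*(11000 - 4/2) = 8*(11000 + (1/2)*(-4)) = 8*(11000 - 2) = 8*10998 = 87984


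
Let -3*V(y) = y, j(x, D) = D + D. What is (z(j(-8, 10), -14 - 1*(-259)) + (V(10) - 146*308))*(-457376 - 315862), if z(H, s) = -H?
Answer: 34789008604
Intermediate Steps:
j(x, D) = 2*D
V(y) = -y/3
(z(j(-8, 10), -14 - 1*(-259)) + (V(10) - 146*308))*(-457376 - 315862) = (-2*10 + (-⅓*10 - 146*308))*(-457376 - 315862) = (-1*20 + (-10/3 - 44968))*(-773238) = (-20 - 134914/3)*(-773238) = -134974/3*(-773238) = 34789008604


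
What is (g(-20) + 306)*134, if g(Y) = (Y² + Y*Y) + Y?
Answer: 145524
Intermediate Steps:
g(Y) = Y + 2*Y² (g(Y) = (Y² + Y²) + Y = 2*Y² + Y = Y + 2*Y²)
(g(-20) + 306)*134 = (-20*(1 + 2*(-20)) + 306)*134 = (-20*(1 - 40) + 306)*134 = (-20*(-39) + 306)*134 = (780 + 306)*134 = 1086*134 = 145524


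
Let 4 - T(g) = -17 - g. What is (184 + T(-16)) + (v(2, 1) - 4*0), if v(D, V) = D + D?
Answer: 193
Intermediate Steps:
T(g) = 21 + g (T(g) = 4 - (-17 - g) = 4 + (17 + g) = 21 + g)
v(D, V) = 2*D
(184 + T(-16)) + (v(2, 1) - 4*0) = (184 + (21 - 16)) + (2*2 - 4*0) = (184 + 5) + (4 + 0) = 189 + 4 = 193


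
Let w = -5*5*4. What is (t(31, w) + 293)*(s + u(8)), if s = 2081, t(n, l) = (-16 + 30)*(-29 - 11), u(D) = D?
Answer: -557763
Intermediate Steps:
w = -100 (w = -25*4 = -100)
t(n, l) = -560 (t(n, l) = 14*(-40) = -560)
(t(31, w) + 293)*(s + u(8)) = (-560 + 293)*(2081 + 8) = -267*2089 = -557763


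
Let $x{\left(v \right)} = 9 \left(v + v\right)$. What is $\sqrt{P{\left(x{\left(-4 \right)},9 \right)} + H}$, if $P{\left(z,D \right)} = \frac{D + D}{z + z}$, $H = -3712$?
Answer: $\frac{i \sqrt{59394}}{4} \approx 60.927 i$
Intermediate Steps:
$x{\left(v \right)} = 18 v$ ($x{\left(v \right)} = 9 \cdot 2 v = 18 v$)
$P{\left(z,D \right)} = \frac{D}{z}$ ($P{\left(z,D \right)} = \frac{2 D}{2 z} = 2 D \frac{1}{2 z} = \frac{D}{z}$)
$\sqrt{P{\left(x{\left(-4 \right)},9 \right)} + H} = \sqrt{\frac{9}{18 \left(-4\right)} - 3712} = \sqrt{\frac{9}{-72} - 3712} = \sqrt{9 \left(- \frac{1}{72}\right) - 3712} = \sqrt{- \frac{1}{8} - 3712} = \sqrt{- \frac{29697}{8}} = \frac{i \sqrt{59394}}{4}$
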